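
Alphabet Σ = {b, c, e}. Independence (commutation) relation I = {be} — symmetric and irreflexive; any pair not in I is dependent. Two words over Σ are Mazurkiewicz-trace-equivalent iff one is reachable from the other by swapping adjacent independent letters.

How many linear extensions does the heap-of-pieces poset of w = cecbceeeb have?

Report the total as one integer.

#0=c has no predecessor
#1=e depends on [0:c]
#2=c depends on [1:e]
#3=b depends on [2:c]
#4=c depends on [3:b]
#5=e depends on [4:c]
#6=e depends on [5:e]
#7=e depends on [6:e]
#8=b depends on [4:c]
sources: [0:c]
N(rest) = Σ N(rest − s) over sources s of rest; N(one piece) = 1:
  size 1 → [7]=1  [8]=1
  size 2 → [6,7]=1  [7,8]=2
  size 3 → [5,6,7]=1  [6,7,8]=3
  size 4 → [5,6,7,8]=4
  size 5 → [4,5,6,7,8]=4
  size 6 → [3,4,5,6,7,8]=4
  size 7 → [2,3,4,5,6,7,8]=4
  first=0(c) contributes 4

4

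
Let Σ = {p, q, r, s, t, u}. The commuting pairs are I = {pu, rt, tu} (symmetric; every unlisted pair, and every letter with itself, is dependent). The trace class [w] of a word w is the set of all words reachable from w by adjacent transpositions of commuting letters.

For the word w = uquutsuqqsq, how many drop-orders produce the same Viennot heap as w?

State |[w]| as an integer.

3

drop 0:u onto floor
drop 1:q onto {0:u}
drop 2:u onto {1:q}
drop 3:u onto {2:u}
drop 4:t onto {1:q}
drop 5:s onto {3:u, 4:t}
drop 6:u onto {5:s}
drop 7:q onto {6:u}
drop 8:q onto {7:q}
drop 9:s onto {8:q}
drop 10:q onto {9:s}
ground layer = {0:u}
drop-orders for the pieces not yet dropped (sum over which currently-grounded one goes next):
  1 to go: {10} 1
  2 to go: {9,10} 1
  3 to go: {8,9,10} 1
  4 to go: {7,8,9,10} 1
  5 to go: {6,7,8,9,10} 1
  6 to go: {5,6,7,8,9,10} 1
  7 to go: {3,5,6,7,8,9,10} 1  {4,5,6,7,8,9,10} 1
  8 to go: {2,3,5,6,7,8,9,10} 1  {3,4,5,6,7,8,9,10} 2
  9 to go: {2,3,4,5,6,7,8,9,10} 3
  if 0:u drops first: 3 orders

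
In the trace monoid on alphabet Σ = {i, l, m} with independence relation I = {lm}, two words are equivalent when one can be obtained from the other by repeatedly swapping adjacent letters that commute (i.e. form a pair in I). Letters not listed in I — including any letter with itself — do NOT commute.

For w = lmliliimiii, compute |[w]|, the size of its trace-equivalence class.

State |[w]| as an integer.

piece 0:l — minimal
piece 1:m — minimal
piece 2:l rests on {0:l}
piece 3:i rests on {1:m, 2:l}
piece 4:l rests on {3:i}
piece 5:i rests on {4:l}
piece 6:i rests on {5:i}
piece 7:m rests on {6:i}
piece 8:i rests on {7:m}
piece 9:i rests on {8:i}
piece 10:i rests on {9:i}
minimal pieces: {0:l, 1:m}
ways to finish when only these pieces remain (= sum over removing one remaining piece with nothing left below it):
  1 left: {10}→1
  2 left: {9,10}→1
  3 left: {8,9,10}→1
  4 left: {7,8,9,10}→1
  5 left: {6,7,8,9,10}→1
  6 left: {5,6,7,8,9,10}→1
  7 left: {4,5,6,7,8,9,10}→1
  8 left: {3,4,5,6,7,8,9,10}→1
  9 left: {1,3,4,5,6,7,8,9,10}→1  {2,3,4,5,6,7,8,9,10}→1
  placing 0:l first → 2 extensions
  placing 1:m first → 1 extensions
total linear extensions = 3

3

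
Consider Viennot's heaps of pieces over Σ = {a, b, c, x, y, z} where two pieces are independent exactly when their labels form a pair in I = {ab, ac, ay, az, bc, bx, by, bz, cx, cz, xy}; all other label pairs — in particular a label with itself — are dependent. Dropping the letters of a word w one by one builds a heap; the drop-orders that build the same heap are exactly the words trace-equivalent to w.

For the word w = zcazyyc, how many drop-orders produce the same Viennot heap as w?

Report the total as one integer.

21

drop 0:z onto floor
drop 1:c onto floor
drop 2:a onto floor
drop 3:z onto {0:z}
drop 4:y onto {1:c, 3:z}
drop 5:y onto {4:y}
drop 6:c onto {5:y}
ground layer = {0:z, 1:c, 2:a}
drop-orders for the pieces not yet dropped (sum over which currently-grounded one goes next):
  1 to go: {2} 1  {6} 1
  2 to go: {2,6} 2  {5,6} 1
  3 to go: {2,5,6} 3  {4,5,6} 1
  4 to go: {1,4,5,6} 1  {2,4,5,6} 4  {3,4,5,6} 1
  5 to go: {0,3,4,5,6} 1  {1,2,4,5,6} 5  {1,3,4,5,6} 2  {2,3,4,5,6} 5
  if 0:z drops first: 12 orders
  if 1:c drops first: 6 orders
  if 2:a drops first: 3 orders
heap linearizations: 21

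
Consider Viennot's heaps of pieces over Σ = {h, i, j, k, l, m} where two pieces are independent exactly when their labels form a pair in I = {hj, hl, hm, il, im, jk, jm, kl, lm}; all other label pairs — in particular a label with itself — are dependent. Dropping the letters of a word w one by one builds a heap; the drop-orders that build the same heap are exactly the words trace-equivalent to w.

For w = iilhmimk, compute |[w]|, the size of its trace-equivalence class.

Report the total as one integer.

drop 0:i onto floor
drop 1:i onto {0:i}
drop 2:l onto floor
drop 3:h onto {1:i}
drop 4:m onto floor
drop 5:i onto {3:h}
drop 6:m onto {4:m}
drop 7:k onto {5:i, 6:m}
ground layer = {0:i, 2:l, 4:m}
drop-orders for the pieces not yet dropped (sum over which currently-grounded one goes next):
  1 to go: {2} 1  {7} 1
  2 to go: {2,7} 2  {5,7} 1  {6,7} 1
  3 to go: {2,5,7} 3  {2,6,7} 3  {3,5,7} 1  {4,6,7} 1  {5,6,7} 2
  4 to go: {1,3,5,7} 1  {2,3,5,7} 4  {2,4,6,7} 4  {2,5,6,7} 8  {3,5,6,7} 3  {4,5,6,7} 3
  5 to go: {0,1,3,5,7} 1  {1,2,3,5,7} 5  {1,3,5,6,7} 4  {2,3,5,6,7} 15  {2,4,5,6,7} 15  {3,4,5,6,7} 6
  6 to go: {0,1,2,3,5,7} 6  {0,1,3,5,6,7} 5  {1,2,3,5,6,7} 24  {1,3,4,5,6,7} 10  {2,3,4,5,6,7} 36
  if 0:i drops first: 70 orders
  if 2:l drops first: 15 orders
  if 4:m drops first: 35 orders
heap linearizations: 120

120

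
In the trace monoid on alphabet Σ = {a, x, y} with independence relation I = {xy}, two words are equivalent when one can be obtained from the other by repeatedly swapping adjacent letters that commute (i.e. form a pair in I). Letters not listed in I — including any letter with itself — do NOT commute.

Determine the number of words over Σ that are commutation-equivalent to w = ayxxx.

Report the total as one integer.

4

drop 0:a onto floor
drop 1:y onto {0:a}
drop 2:x onto {0:a}
drop 3:x onto {2:x}
drop 4:x onto {3:x}
ground layer = {0:a}
drop-orders for the pieces not yet dropped (sum over which currently-grounded one goes next):
  1 to go: {1} 1  {4} 1
  2 to go: {1,4} 2  {3,4} 1
  3 to go: {1,3,4} 3  {2,3,4} 1
  if 0:a drops first: 4 orders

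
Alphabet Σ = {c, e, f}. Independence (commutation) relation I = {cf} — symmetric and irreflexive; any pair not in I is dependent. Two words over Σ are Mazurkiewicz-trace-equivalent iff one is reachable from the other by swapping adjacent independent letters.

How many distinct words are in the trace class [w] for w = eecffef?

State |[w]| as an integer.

3

0(e) covers ∅
1(e) covers 0:e
2(c) covers 1:e
3(f) covers 1:e
4(f) covers 3:f
5(e) covers 2:c, 4:f
6(f) covers 5:e
floor of heap: 0:e
completions by unplaced set U, small U first (add the entries for U minus each lowest piece of U):
  |U|=1: {6}:1
  |U|=2: {5,6}:1
  |U|=3: {2,5,6}:1  {4,5,6}:1
  |U|=4: {2,4,5,6}:2  {3,4,5,6}:1
  |U|=5: {2,3,4,5,6}:3
  start at 0(e): 3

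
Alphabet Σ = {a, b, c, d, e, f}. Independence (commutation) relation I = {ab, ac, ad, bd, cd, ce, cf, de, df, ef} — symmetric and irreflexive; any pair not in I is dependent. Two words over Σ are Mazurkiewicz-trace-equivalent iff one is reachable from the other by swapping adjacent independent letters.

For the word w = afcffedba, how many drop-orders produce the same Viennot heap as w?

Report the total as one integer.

468

drop 0:a onto floor
drop 1:f onto {0:a}
drop 2:c onto floor
drop 3:f onto {1:f}
drop 4:f onto {3:f}
drop 5:e onto {0:a}
drop 6:d onto floor
drop 7:b onto {2:c, 4:f, 5:e}
drop 8:a onto {4:f, 5:e}
ground layer = {0:a, 2:c, 6:d}
drop-orders for the pieces not yet dropped (sum over which currently-grounded one goes next):
  1 to go: {6} 1  {7} 1  {8} 1
  2 to go: {2,7} 1  {6,7} 2  {6,8} 2  {7,8} 2
  3 to go: {2,6,7} 3  {2,7,8} 3  {4,7,8} 2  {5,7,8} 2  {6,7,8} 6
  4 to go: {2,4,7,8} 5  {2,5,7,8} 5  {2,6,7,8} 12  {3,4,7,8} 2  {4,5,7,8} 4  {4,6,7,8} 8  {5,6,7,8} 8
  5 to go: {1,3,4,7,8} 2  {2,3,4,7,8} 7  {2,4,5,7,8} 14  {2,4,6,7,8} 25  {2,5,6,7,8} 25  {3,4,5,7,8} 6  {3,4,6,7,8} 10  {4,5,6,7,8} 20
  6 to go: {1,2,3,4,7,8} 9  {1,3,4,5,7,8} 8  {1,3,4,6,7,8} 12  {2,3,4,5,7,8} 27  {2,3,4,6,7,8} 42  {2,4,5,6,7,8} 84  {3,4,5,6,7,8} 36
  7 to go: {0,1,3,4,5,7,8} 8  {1,2,3,4,5,7,8} 44  {1,2,3,4,6,7,8} 63  {1,3,4,5,6,7,8} 56  {2,3,4,5,6,7,8} 189
  if 0:a drops first: 352 orders
  if 2:c drops first: 64 orders
  if 6:d drops first: 52 orders
heap linearizations: 468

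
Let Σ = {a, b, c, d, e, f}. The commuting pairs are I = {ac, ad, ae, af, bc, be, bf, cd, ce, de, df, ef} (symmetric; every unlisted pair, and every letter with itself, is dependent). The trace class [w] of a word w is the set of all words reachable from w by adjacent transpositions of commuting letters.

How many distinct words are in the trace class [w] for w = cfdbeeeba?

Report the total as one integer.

1260

#0=c has no predecessor
#1=f depends on [0:c]
#2=d has no predecessor
#3=b depends on [2:d]
#4=e has no predecessor
#5=e depends on [4:e]
#6=e depends on [5:e]
#7=b depends on [3:b]
#8=a depends on [7:b]
sources: [0:c, 2:d, 4:e]
N(rest) = Σ N(rest − s) over sources s of rest; N(one piece) = 1:
  size 1 → [1]=1  [6]=1  [8]=1
  size 2 → [0,1]=1  [1,6]=2  [1,8]=2  [5,6]=1  [6,8]=2  [7,8]=1
  size 3 → [0,1,6]=3  [0,1,8]=3  [1,5,6]=3  [1,6,8]=6  [1,7,8]=3  [3,7,8]=1  [4,5,6]=1  [5,6,8]=3  [6,7,8]=3
  size 4 → [0,1,5,6]=6  [0,1,6,8]=12  [0,1,7,8]=6  [1,3,7,8]=4  [1,4,5,6]=4  [1,5,6,8]=12  [1,6,7,8]=12  [2,3,7,8]=1  [3,6,7,8]=4  [4,5,6,8]=4  [5,6,7,8]=6
  size 5 → [0,1,3,7,8]=10  [0,1,4,5,6]=10  [0,1,5,6,8]=30  [0,1,6,7,8]=30  [1,2,3,7,8]=5  [1,3,6,7,8]=20  [1,4,5,6,8]=20  [1,5,6,7,8]=30  [2,3,6,7,8]=5  [3,5,6,7,8]=10  [4,5,6,7,8]=10
  size 6 → [0,1,2,3,7,8]=15  [0,1,3,6,7,8]=60  [0,1,4,5,6,8]=60  [0,1,5,6,7,8]=90  [1,2,3,6,7,8]=30  [1,3,5,6,7,8]=60  [1,4,5,6,7,8]=60  [2,3,5,6,7,8]=15  [3,4,5,6,7,8]=20
  size 7 → [0,1,2,3,6,7,8]=105  [0,1,3,5,6,7,8]=210  [0,1,4,5,6,7,8]=210  [1,2,3,5,6,7,8]=105  [1,3,4,5,6,7,8]=140  [2,3,4,5,6,7,8]=35
  first=0(c) contributes 280
  first=2(d) contributes 560
  first=4(e) contributes 420
|[w]| = 1260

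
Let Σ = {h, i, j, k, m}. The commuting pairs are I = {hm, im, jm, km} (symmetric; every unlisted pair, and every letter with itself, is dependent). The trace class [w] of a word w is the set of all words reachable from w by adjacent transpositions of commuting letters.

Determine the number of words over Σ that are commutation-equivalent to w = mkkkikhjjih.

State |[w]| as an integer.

drop 0:m onto floor
drop 1:k onto floor
drop 2:k onto {1:k}
drop 3:k onto {2:k}
drop 4:i onto {3:k}
drop 5:k onto {4:i}
drop 6:h onto {5:k}
drop 7:j onto {6:h}
drop 8:j onto {7:j}
drop 9:i onto {8:j}
drop 10:h onto {9:i}
ground layer = {0:m, 1:k}
drop-orders for the pieces not yet dropped (sum over which currently-grounded one goes next):
  1 to go: {0} 1  {10} 1
  2 to go: {0,10} 2  {9,10} 1
  3 to go: {0,9,10} 3  {8,9,10} 1
  4 to go: {0,8,9,10} 4  {7,8,9,10} 1
  5 to go: {0,7,8,9,10} 5  {6,7,8,9,10} 1
  6 to go: {0,6,7,8,9,10} 6  {5,6,7,8,9,10} 1
  7 to go: {0,5,6,7,8,9,10} 7  {4,5,6,7,8,9,10} 1
  8 to go: {0,4,5,6,7,8,9,10} 8  {3,4,5,6,7,8,9,10} 1
  9 to go: {0,3,4,5,6,7,8,9,10} 9  {2,3,4,5,6,7,8,9,10} 1
  if 0:m drops first: 1 orders
  if 1:k drops first: 10 orders
heap linearizations: 11

11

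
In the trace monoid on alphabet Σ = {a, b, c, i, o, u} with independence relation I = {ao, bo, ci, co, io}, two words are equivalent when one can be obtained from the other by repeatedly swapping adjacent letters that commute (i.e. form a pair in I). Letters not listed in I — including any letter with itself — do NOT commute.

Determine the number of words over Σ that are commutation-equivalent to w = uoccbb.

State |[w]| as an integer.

0(u) covers ∅
1(o) covers 0:u
2(c) covers 0:u
3(c) covers 2:c
4(b) covers 3:c
5(b) covers 4:b
floor of heap: 0:u
completions by unplaced set U, small U first (add the entries for U minus each lowest piece of U):
  |U|=1: {1}:1  {5}:1
  |U|=2: {1,5}:2  {4,5}:1
  |U|=3: {1,4,5}:3  {3,4,5}:1
  |U|=4: {1,3,4,5}:4  {2,3,4,5}:1
  start at 0(u): 5

5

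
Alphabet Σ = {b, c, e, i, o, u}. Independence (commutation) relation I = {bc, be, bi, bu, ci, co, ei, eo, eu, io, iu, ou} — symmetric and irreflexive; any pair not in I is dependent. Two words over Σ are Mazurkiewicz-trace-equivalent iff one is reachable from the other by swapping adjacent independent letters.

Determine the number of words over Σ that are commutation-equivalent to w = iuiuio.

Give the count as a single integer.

#0=i has no predecessor
#1=u has no predecessor
#2=i depends on [0:i]
#3=u depends on [1:u]
#4=i depends on [2:i]
#5=o has no predecessor
sources: [0:i, 1:u, 5:o]
N(rest) = Σ N(rest − s) over sources s of rest; N(one piece) = 1:
  size 1 → [3]=1  [4]=1  [5]=1
  size 2 → [1,3]=1  [2,4]=1  [3,4]=2  [3,5]=2  [4,5]=2
  size 3 → [0,2,4]=1  [1,3,4]=3  [1,3,5]=3  [2,3,4]=3  [2,4,5]=3  [3,4,5]=6
  size 4 → [0,2,3,4]=4  [0,2,4,5]=4  [1,2,3,4]=6  [1,3,4,5]=12  [2,3,4,5]=12
  first=0(i) contributes 30
  first=1(u) contributes 20
  first=5(o) contributes 10
|[w]| = 60

60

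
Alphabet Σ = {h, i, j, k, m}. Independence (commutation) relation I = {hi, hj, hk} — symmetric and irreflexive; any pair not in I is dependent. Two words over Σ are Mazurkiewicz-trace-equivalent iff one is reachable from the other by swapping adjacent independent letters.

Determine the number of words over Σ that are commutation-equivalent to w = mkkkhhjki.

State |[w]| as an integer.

0(m) covers ∅
1(k) covers 0:m
2(k) covers 1:k
3(k) covers 2:k
4(h) covers 0:m
5(h) covers 4:h
6(j) covers 3:k
7(k) covers 6:j
8(i) covers 7:k
floor of heap: 0:m
completions by unplaced set U, small U first (add the entries for U minus each lowest piece of U):
  |U|=1: {5}:1  {8}:1
  |U|=2: {4,5}:1  {5,8}:2  {7,8}:1
  |U|=3: {4,5,8}:3  {5,7,8}:3  {6,7,8}:1
  |U|=4: {3,6,7,8}:1  {4,5,7,8}:6  {5,6,7,8}:4
  |U|=5: {2,3,6,7,8}:1  {3,5,6,7,8}:5  {4,5,6,7,8}:10
  |U|=6: {1,2,3,6,7,8}:1  {2,3,5,6,7,8}:6  {3,4,5,6,7,8}:15
  |U|=7: {1,2,3,5,6,7,8}:7  {2,3,4,5,6,7,8}:21
  start at 0(m): 28

28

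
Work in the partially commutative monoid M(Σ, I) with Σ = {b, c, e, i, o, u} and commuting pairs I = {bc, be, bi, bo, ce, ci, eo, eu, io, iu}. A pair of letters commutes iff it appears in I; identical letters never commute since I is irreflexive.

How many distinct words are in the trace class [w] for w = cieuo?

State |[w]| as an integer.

#0=c has no predecessor
#1=i has no predecessor
#2=e depends on [1:i]
#3=u depends on [0:c]
#4=o depends on [3:u]
sources: [0:c, 1:i]
N(rest) = Σ N(rest − s) over sources s of rest; N(one piece) = 1:
  size 1 → [2]=1  [4]=1
  size 2 → [1,2]=1  [2,4]=2  [3,4]=1
  size 3 → [0,3,4]=1  [1,2,4]=3  [2,3,4]=3
  first=0(c) contributes 6
  first=1(i) contributes 4
|[w]| = 10

10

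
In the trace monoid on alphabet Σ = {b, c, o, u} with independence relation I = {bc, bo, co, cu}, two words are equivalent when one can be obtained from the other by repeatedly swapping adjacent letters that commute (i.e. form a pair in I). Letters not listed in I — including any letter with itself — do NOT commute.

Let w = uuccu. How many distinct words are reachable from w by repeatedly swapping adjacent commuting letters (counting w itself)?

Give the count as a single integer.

0(u) covers ∅
1(u) covers 0:u
2(c) covers ∅
3(c) covers 2:c
4(u) covers 1:u
floor of heap: 0:u, 2:c
completions by unplaced set U, small U first (add the entries for U minus each lowest piece of U):
  |U|=1: {3}:1  {4}:1
  |U|=2: {1,4}:1  {2,3}:1  {3,4}:2
  |U|=3: {0,1,4}:1  {1,3,4}:3  {2,3,4}:3
  start at 0(u): 6
  start at 2(c): 4
sum over floor = 10

10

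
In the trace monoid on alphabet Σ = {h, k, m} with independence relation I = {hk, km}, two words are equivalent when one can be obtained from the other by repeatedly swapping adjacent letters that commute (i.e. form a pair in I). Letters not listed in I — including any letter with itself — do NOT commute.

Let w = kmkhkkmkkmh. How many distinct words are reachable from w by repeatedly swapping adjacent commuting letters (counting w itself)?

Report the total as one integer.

piece 0:k — minimal
piece 1:m — minimal
piece 2:k rests on {0:k}
piece 3:h rests on {1:m}
piece 4:k rests on {2:k}
piece 5:k rests on {4:k}
piece 6:m rests on {3:h}
piece 7:k rests on {5:k}
piece 8:k rests on {7:k}
piece 9:m rests on {6:m}
piece 10:h rests on {9:m}
minimal pieces: {0:k, 1:m}
ways to finish when only these pieces remain (= sum over removing one remaining piece with nothing left below it):
  1 left: {8}→1  {10}→1
  2 left: {7,8}→1  {8,10}→2  {9,10}→1
  3 left: {5,7,8}→1  {6,9,10}→1  {7,8,10}→3  {8,9,10}→3
  4 left: {3,6,9,10}→1  {4,5,7,8}→1  {5,7,8,10}→4  {6,8,9,10}→4  {7,8,9,10}→6
  5 left: {1,3,6,9,10}→1  {2,4,5,7,8}→1  {3,6,8,9,10}→5  {4,5,7,8,10}→5  {5,7,8,9,10}→10  {6,7,8,9,10}→10
  6 left: {0,2,4,5,7,8}→1  {1,3,6,8,9,10}→6  {2,4,5,7,8,10}→6  {3,6,7,8,9,10}→15  {4,5,7,8,9,10}→15  {5,6,7,8,9,10}→20
  7 left: {0,2,4,5,7,8,10}→7  {1,3,6,7,8,9,10}→21  {2,4,5,7,8,9,10}→21  {3,5,6,7,8,9,10}→35  {4,5,6,7,8,9,10}→35
  8 left: {0,2,4,5,7,8,9,10}→28  {1,3,5,6,7,8,9,10}→56  {2,4,5,6,7,8,9,10}→56  {3,4,5,6,7,8,9,10}→70
  9 left: {0,2,4,5,6,7,8,9,10}→84  {1,3,4,5,6,7,8,9,10}→126  {2,3,4,5,6,7,8,9,10}→126
  placing 0:k first → 252 extensions
  placing 1:m first → 210 extensions
total linear extensions = 462

462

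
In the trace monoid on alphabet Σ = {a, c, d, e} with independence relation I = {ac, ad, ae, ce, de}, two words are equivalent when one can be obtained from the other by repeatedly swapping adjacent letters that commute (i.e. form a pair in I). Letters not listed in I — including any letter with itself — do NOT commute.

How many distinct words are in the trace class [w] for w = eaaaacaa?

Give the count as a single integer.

56

drop 0:e onto floor
drop 1:a onto floor
drop 2:a onto {1:a}
drop 3:a onto {2:a}
drop 4:a onto {3:a}
drop 5:c onto floor
drop 6:a onto {4:a}
drop 7:a onto {6:a}
ground layer = {0:e, 1:a, 5:c}
drop-orders for the pieces not yet dropped (sum over which currently-grounded one goes next):
  1 to go: {0} 1  {5} 1  {7} 1
  2 to go: {0,5} 2  {0,7} 2  {5,7} 2  {6,7} 1
  3 to go: {0,5,7} 6  {0,6,7} 3  {4,6,7} 1  {5,6,7} 3
  4 to go: {0,4,6,7} 4  {0,5,6,7} 12  {3,4,6,7} 1  {4,5,6,7} 4
  5 to go: {0,3,4,6,7} 5  {0,4,5,6,7} 20  {2,3,4,6,7} 1  {3,4,5,6,7} 5
  6 to go: {0,2,3,4,6,7} 6  {0,3,4,5,6,7} 30  {1,2,3,4,6,7} 1  {2,3,4,5,6,7} 6
  if 0:e drops first: 7 orders
  if 1:a drops first: 42 orders
  if 5:c drops first: 7 orders
heap linearizations: 56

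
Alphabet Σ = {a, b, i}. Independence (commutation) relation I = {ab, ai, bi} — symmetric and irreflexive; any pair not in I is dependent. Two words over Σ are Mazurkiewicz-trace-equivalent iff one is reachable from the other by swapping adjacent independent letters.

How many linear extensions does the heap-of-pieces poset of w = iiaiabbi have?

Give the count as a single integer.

420

0(i) covers ∅
1(i) covers 0:i
2(a) covers ∅
3(i) covers 1:i
4(a) covers 2:a
5(b) covers ∅
6(b) covers 5:b
7(i) covers 3:i
floor of heap: 0:i, 2:a, 5:b
completions by unplaced set U, small U first (add the entries for U minus each lowest piece of U):
  |U|=1: {4}:1  {6}:1  {7}:1
  |U|=2: {2,4}:1  {3,7}:1  {4,6}:2  {4,7}:2  {5,6}:1  {6,7}:2
  |U|=3: {1,3,7}:1  {2,4,6}:3  {2,4,7}:3  {3,4,7}:3  {3,6,7}:3  {4,5,6}:3  {4,6,7}:6  {5,6,7}:3
  |U|=4: {0,1,3,7}:1  {1,3,4,7}:4  {1,3,6,7}:4  {2,3,4,7}:6  {2,4,5,6}:6  {2,4,6,7}:12  {3,4,6,7}:12  {3,5,6,7}:6  {4,5,6,7}:12
  |U|=5: {0,1,3,4,7}:5  {0,1,3,6,7}:5  {1,2,3,4,7}:10  {1,3,4,6,7}:20  {1,3,5,6,7}:10  {2,3,4,6,7}:30  {2,4,5,6,7}:30  {3,4,5,6,7}:30
  |U|=6: {0,1,2,3,4,7}:15  {0,1,3,4,6,7}:30  {0,1,3,5,6,7}:15  {1,2,3,4,6,7}:60  {1,3,4,5,6,7}:60  {2,3,4,5,6,7}:90
  start at 0(i): 210
  start at 2(a): 105
  start at 5(b): 105
sum over floor = 420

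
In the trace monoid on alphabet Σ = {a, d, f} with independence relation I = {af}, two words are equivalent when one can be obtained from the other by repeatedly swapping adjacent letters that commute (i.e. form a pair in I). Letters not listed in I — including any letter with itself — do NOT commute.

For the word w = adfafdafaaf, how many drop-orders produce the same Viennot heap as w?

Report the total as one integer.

30

#0=a has no predecessor
#1=d depends on [0:a]
#2=f depends on [1:d]
#3=a depends on [1:d]
#4=f depends on [2:f]
#5=d depends on [3:a, 4:f]
#6=a depends on [5:d]
#7=f depends on [5:d]
#8=a depends on [6:a]
#9=a depends on [8:a]
#10=f depends on [7:f]
sources: [0:a]
N(rest) = Σ N(rest − s) over sources s of rest; N(one piece) = 1:
  size 1 → [9]=1  [10]=1
  size 2 → [7,10]=1  [8,9]=1  [9,10]=2
  size 3 → [6,8,9]=1  [7,9,10]=3  [8,9,10]=3
  size 4 → [6,8,9,10]=4  [7,8,9,10]=6
  size 5 → [6,7,8,9,10]=10
  size 6 → [5,6,7,8,9,10]=10
  size 7 → [3,5,6,7,8,9,10]=10  [4,5,6,7,8,9,10]=10
  size 8 → [2,4,5,6,7,8,9,10]=10  [3,4,5,6,7,8,9,10]=20
  size 9 → [2,3,4,5,6,7,8,9,10]=30
  first=0(a) contributes 30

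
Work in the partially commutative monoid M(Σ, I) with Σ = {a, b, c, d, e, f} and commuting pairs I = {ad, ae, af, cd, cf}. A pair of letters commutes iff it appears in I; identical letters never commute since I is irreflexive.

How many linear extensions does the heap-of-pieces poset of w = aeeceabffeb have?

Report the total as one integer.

6

piece 0:a — minimal
piece 1:e — minimal
piece 2:e rests on {1:e}
piece 3:c rests on {0:a, 2:e}
piece 4:e rests on {3:c}
piece 5:a rests on {3:c}
piece 6:b rests on {4:e, 5:a}
piece 7:f rests on {6:b}
piece 8:f rests on {7:f}
piece 9:e rests on {8:f}
piece 10:b rests on {9:e}
minimal pieces: {0:a, 1:e}
ways to finish when only these pieces remain (= sum over removing one remaining piece with nothing left below it):
  1 left: {10}→1
  2 left: {9,10}→1
  3 left: {8,9,10}→1
  4 left: {7,8,9,10}→1
  5 left: {6,7,8,9,10}→1
  6 left: {4,6,7,8,9,10}→1  {5,6,7,8,9,10}→1
  7 left: {4,5,6,7,8,9,10}→2
  8 left: {3,4,5,6,7,8,9,10}→2
  9 left: {0,3,4,5,6,7,8,9,10}→2  {2,3,4,5,6,7,8,9,10}→2
  placing 0:a first → 2 extensions
  placing 1:e first → 4 extensions
total linear extensions = 6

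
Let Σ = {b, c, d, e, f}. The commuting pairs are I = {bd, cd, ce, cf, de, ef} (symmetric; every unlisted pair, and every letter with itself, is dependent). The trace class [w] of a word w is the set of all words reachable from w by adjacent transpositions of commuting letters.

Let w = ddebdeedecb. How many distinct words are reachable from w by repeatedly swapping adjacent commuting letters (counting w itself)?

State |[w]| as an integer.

piece 0:d — minimal
piece 1:d rests on {0:d}
piece 2:e — minimal
piece 3:b rests on {2:e}
piece 4:d rests on {1:d}
piece 5:e rests on {3:b}
piece 6:e rests on {5:e}
piece 7:d rests on {4:d}
piece 8:e rests on {6:e}
piece 9:c rests on {3:b}
piece 10:b rests on {8:e, 9:c}
minimal pieces: {0:d, 2:e}
ways to finish when only these pieces remain (= sum over removing one remaining piece with nothing left below it):
  1 left: {7}→1  {10}→1
  2 left: {4,7}→1  {7,10}→2  {8,10}→1  {9,10}→1
  3 left: {1,4,7}→1  {4,7,10}→3  {6,8,10}→1  {7,8,10}→3  {7,9,10}→3  {8,9,10}→2
  4 left: {0,1,4,7}→1  {1,4,7,10}→4  {4,7,8,10}→6  {4,7,9,10}→6  {5,6,8,10}→1  {6,7,8,10}→4  {6,8,9,10}→3  {7,8,9,10}→8
  5 left: {0,1,4,7,10}→5  {1,4,7,8,10}→10  {1,4,7,9,10}→10  {4,6,7,8,10}→10  {4,7,8,9,10}→20  {5,6,7,8,10}→5  {5,6,8,9,10}→4  {6,7,8,9,10}→15
  6 left: {0,1,4,7,8,10}→15  {0,1,4,7,9,10}→15  {1,4,6,7,8,10}→20  {1,4,7,8,9,10}→40  {3,5,6,8,9,10}→4  {4,5,6,7,8,10}→15  {4,6,7,8,9,10}→45  {5,6,7,8,9,10}→24
  7 left: {0,1,4,6,7,8,10}→35  {0,1,4,7,8,9,10}→70  {1,4,5,6,7,8,10}→35  {1,4,6,7,8,9,10}→105  {2,3,5,6,8,9,10}→4  {3,5,6,7,8,9,10}→28  {4,5,6,7,8,9,10}→84
  8 left: {0,1,4,5,6,7,8,10}→70  {0,1,4,6,7,8,9,10}→210  {1,4,5,6,7,8,9,10}→224  {2,3,5,6,7,8,9,10}→32  {3,4,5,6,7,8,9,10}→112
  9 left: {0,1,4,5,6,7,8,9,10}→504  {1,3,4,5,6,7,8,9,10}→336  {2,3,4,5,6,7,8,9,10}→144
  placing 0:d first → 480 extensions
  placing 2:e first → 840 extensions
total linear extensions = 1320

1320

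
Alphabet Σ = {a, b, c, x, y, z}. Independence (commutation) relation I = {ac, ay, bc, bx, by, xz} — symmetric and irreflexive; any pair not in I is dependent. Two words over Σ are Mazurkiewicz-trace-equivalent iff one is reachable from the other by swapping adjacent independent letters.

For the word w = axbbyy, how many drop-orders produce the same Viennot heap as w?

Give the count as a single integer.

10

piece 0:a — minimal
piece 1:x rests on {0:a}
piece 2:b rests on {0:a}
piece 3:b rests on {2:b}
piece 4:y rests on {1:x}
piece 5:y rests on {4:y}
minimal pieces: {0:a}
ways to finish when only these pieces remain (= sum over removing one remaining piece with nothing left below it):
  1 left: {3}→1  {5}→1
  2 left: {2,3}→1  {3,5}→2  {4,5}→1
  3 left: {1,4,5}→1  {2,3,5}→3  {3,4,5}→3
  4 left: {1,3,4,5}→4  {2,3,4,5}→6
  placing 0:a first → 10 extensions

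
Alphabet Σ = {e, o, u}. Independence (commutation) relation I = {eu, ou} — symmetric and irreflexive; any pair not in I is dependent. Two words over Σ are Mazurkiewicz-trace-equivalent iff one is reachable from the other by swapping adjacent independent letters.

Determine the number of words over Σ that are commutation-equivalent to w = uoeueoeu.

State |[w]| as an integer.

0(u) covers ∅
1(o) covers ∅
2(e) covers 1:o
3(u) covers 0:u
4(e) covers 2:e
5(o) covers 4:e
6(e) covers 5:o
7(u) covers 3:u
floor of heap: 0:u, 1:o
completions by unplaced set U, small U first (add the entries for U minus each lowest piece of U):
  |U|=1: {6}:1  {7}:1
  |U|=2: {3,7}:1  {5,6}:1  {6,7}:2
  |U|=3: {0,3,7}:1  {3,6,7}:3  {4,5,6}:1  {5,6,7}:3
  |U|=4: {0,3,6,7}:4  {2,4,5,6}:1  {3,5,6,7}:6  {4,5,6,7}:4
  |U|=5: {0,3,5,6,7}:10  {1,2,4,5,6}:1  {2,4,5,6,7}:5  {3,4,5,6,7}:10
  |U|=6: {0,3,4,5,6,7}:20  {1,2,4,5,6,7}:6  {2,3,4,5,6,7}:15
  start at 0(u): 21
  start at 1(o): 35
sum over floor = 56

56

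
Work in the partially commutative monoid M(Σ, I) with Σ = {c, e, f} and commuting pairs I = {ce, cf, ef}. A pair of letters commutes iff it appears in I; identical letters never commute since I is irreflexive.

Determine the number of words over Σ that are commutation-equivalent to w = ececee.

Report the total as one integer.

0(e) covers ∅
1(c) covers ∅
2(e) covers 0:e
3(c) covers 1:c
4(e) covers 2:e
5(e) covers 4:e
floor of heap: 0:e, 1:c
completions by unplaced set U, small U first (add the entries for U minus each lowest piece of U):
  |U|=1: {3}:1  {5}:1
  |U|=2: {1,3}:1  {3,5}:2  {4,5}:1
  |U|=3: {1,3,5}:3  {2,4,5}:1  {3,4,5}:3
  |U|=4: {0,2,4,5}:1  {1,3,4,5}:6  {2,3,4,5}:4
  start at 0(e): 10
  start at 1(c): 5
sum over floor = 15

15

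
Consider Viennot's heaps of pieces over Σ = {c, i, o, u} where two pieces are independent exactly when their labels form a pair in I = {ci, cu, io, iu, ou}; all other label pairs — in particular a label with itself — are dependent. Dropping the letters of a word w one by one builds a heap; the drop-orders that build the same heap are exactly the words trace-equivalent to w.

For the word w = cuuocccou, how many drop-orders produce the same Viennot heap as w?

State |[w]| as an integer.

84

0(c) covers ∅
1(u) covers ∅
2(u) covers 1:u
3(o) covers 0:c
4(c) covers 3:o
5(c) covers 4:c
6(c) covers 5:c
7(o) covers 6:c
8(u) covers 2:u
floor of heap: 0:c, 1:u
completions by unplaced set U, small U first (add the entries for U minus each lowest piece of U):
  |U|=1: {7}:1  {8}:1
  |U|=2: {2,8}:1  {6,7}:1  {7,8}:2
  |U|=3: {1,2,8}:1  {2,7,8}:3  {5,6,7}:1  {6,7,8}:3
  |U|=4: {1,2,7,8}:4  {2,6,7,8}:6  {4,5,6,7}:1  {5,6,7,8}:4
  |U|=5: {1,2,6,7,8}:10  {2,5,6,7,8}:10  {3,4,5,6,7}:1  {4,5,6,7,8}:5
  |U|=6: {0,3,4,5,6,7}:1  {1,2,5,6,7,8}:20  {2,4,5,6,7,8}:15  {3,4,5,6,7,8}:6
  |U|=7: {0,3,4,5,6,7,8}:7  {1,2,4,5,6,7,8}:35  {2,3,4,5,6,7,8}:21
  start at 0(c): 56
  start at 1(u): 28
sum over floor = 84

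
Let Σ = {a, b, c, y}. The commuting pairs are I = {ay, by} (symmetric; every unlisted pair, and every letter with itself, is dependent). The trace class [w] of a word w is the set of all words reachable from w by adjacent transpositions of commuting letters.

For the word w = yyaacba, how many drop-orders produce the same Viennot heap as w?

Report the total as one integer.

0(y) covers ∅
1(y) covers 0:y
2(a) covers ∅
3(a) covers 2:a
4(c) covers 1:y, 3:a
5(b) covers 4:c
6(a) covers 5:b
floor of heap: 0:y, 2:a
completions by unplaced set U, small U first (add the entries for U minus each lowest piece of U):
  |U|=1: {6}:1
  |U|=2: {5,6}:1
  |U|=3: {4,5,6}:1
  |U|=4: {1,4,5,6}:1  {3,4,5,6}:1
  |U|=5: {0,1,4,5,6}:1  {1,3,4,5,6}:2  {2,3,4,5,6}:1
  start at 0(y): 3
  start at 2(a): 3
sum over floor = 6

6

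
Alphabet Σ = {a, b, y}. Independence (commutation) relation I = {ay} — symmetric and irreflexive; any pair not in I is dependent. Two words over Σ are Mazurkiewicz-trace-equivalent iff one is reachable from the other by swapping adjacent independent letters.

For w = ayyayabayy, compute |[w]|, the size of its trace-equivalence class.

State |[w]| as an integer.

60

0(a) covers ∅
1(y) covers ∅
2(y) covers 1:y
3(a) covers 0:a
4(y) covers 2:y
5(a) covers 3:a
6(b) covers 4:y, 5:a
7(a) covers 6:b
8(y) covers 6:b
9(y) covers 8:y
floor of heap: 0:a, 1:y
completions by unplaced set U, small U first (add the entries for U minus each lowest piece of U):
  |U|=1: {7}:1  {9}:1
  |U|=2: {7,9}:2  {8,9}:1
  |U|=3: {7,8,9}:3
  |U|=4: {6,7,8,9}:3
  |U|=5: {4,6,7,8,9}:3  {5,6,7,8,9}:3
  |U|=6: {2,4,6,7,8,9}:3  {3,5,6,7,8,9}:3  {4,5,6,7,8,9}:6
  |U|=7: {0,3,5,6,7,8,9}:3  {1,2,4,6,7,8,9}:3  {2,4,5,6,7,8,9}:9  {3,4,5,6,7,8,9}:9
  |U|=8: {0,3,4,5,6,7,8,9}:12  {1,2,4,5,6,7,8,9}:12  {2,3,4,5,6,7,8,9}:18
  start at 0(a): 30
  start at 1(y): 30
sum over floor = 60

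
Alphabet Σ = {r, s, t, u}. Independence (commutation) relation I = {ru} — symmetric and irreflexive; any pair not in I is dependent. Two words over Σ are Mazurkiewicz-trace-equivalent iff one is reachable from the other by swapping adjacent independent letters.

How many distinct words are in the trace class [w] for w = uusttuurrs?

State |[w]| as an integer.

6

drop 0:u onto floor
drop 1:u onto {0:u}
drop 2:s onto {1:u}
drop 3:t onto {2:s}
drop 4:t onto {3:t}
drop 5:u onto {4:t}
drop 6:u onto {5:u}
drop 7:r onto {4:t}
drop 8:r onto {7:r}
drop 9:s onto {6:u, 8:r}
ground layer = {0:u}
drop-orders for the pieces not yet dropped (sum over which currently-grounded one goes next):
  1 to go: {9} 1
  2 to go: {6,9} 1  {8,9} 1
  3 to go: {5,6,9} 1  {6,8,9} 2  {7,8,9} 1
  4 to go: {5,6,8,9} 3  {6,7,8,9} 3
  5 to go: {5,6,7,8,9} 6
  6 to go: {4,5,6,7,8,9} 6
  7 to go: {3,4,5,6,7,8,9} 6
  8 to go: {2,3,4,5,6,7,8,9} 6
  if 0:u drops first: 6 orders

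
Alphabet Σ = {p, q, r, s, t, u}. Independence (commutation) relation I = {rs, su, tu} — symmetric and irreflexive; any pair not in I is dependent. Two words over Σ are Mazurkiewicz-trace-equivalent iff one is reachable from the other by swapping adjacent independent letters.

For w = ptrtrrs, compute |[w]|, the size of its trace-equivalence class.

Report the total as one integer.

3

#0=p has no predecessor
#1=t depends on [0:p]
#2=r depends on [1:t]
#3=t depends on [2:r]
#4=r depends on [3:t]
#5=r depends on [4:r]
#6=s depends on [3:t]
sources: [0:p]
N(rest) = Σ N(rest − s) over sources s of rest; N(one piece) = 1:
  size 1 → [5]=1  [6]=1
  size 2 → [4,5]=1  [5,6]=2
  size 3 → [4,5,6]=3
  size 4 → [3,4,5,6]=3
  size 5 → [2,3,4,5,6]=3
  first=0(p) contributes 3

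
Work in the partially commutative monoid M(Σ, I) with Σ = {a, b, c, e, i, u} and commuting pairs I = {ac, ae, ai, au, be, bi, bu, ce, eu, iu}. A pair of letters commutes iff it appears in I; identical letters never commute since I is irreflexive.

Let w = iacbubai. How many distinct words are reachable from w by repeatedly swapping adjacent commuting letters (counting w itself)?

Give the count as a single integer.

70

piece 0:i — minimal
piece 1:a — minimal
piece 2:c rests on {0:i}
piece 3:b rests on {1:a, 2:c}
piece 4:u rests on {2:c}
piece 5:b rests on {3:b}
piece 6:a rests on {5:b}
piece 7:i rests on {2:c}
minimal pieces: {0:i, 1:a}
ways to finish when only these pieces remain (= sum over removing one remaining piece with nothing left below it):
  1 left: {4}→1  {6}→1  {7}→1
  2 left: {4,6}→2  {4,7}→2  {5,6}→1  {6,7}→2
  3 left: {3,5,6}→1  {4,5,6}→3  {4,6,7}→6  {5,6,7}→3
  4 left: {1,3,5,6}→1  {3,4,5,6}→4  {3,5,6,7}→4  {4,5,6,7}→12
  5 left: {1,3,4,5,6}→5  {1,3,5,6,7}→5  {3,4,5,6,7}→20
  6 left: {1,3,4,5,6,7}→30  {2,3,4,5,6,7}→20
  placing 0:i first → 50 extensions
  placing 1:a first → 20 extensions
total linear extensions = 70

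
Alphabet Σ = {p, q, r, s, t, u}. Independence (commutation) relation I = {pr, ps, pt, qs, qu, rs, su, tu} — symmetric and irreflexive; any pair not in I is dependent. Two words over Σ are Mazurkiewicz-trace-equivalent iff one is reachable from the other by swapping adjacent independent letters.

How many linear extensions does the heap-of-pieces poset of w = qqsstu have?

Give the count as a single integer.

drop 0:q onto floor
drop 1:q onto {0:q}
drop 2:s onto floor
drop 3:s onto {2:s}
drop 4:t onto {1:q, 3:s}
drop 5:u onto floor
ground layer = {0:q, 2:s, 5:u}
drop-orders for the pieces not yet dropped (sum over which currently-grounded one goes next):
  1 to go: {4} 1  {5} 1
  2 to go: {1,4} 1  {3,4} 1  {4,5} 2
  3 to go: {0,1,4} 1  {1,3,4} 2  {1,4,5} 3  {2,3,4} 1  {3,4,5} 3
  4 to go: {0,1,3,4} 3  {0,1,4,5} 4  {1,2,3,4} 3  {1,3,4,5} 8  {2,3,4,5} 4
  if 0:q drops first: 15 orders
  if 2:s drops first: 15 orders
  if 5:u drops first: 6 orders
heap linearizations: 36

36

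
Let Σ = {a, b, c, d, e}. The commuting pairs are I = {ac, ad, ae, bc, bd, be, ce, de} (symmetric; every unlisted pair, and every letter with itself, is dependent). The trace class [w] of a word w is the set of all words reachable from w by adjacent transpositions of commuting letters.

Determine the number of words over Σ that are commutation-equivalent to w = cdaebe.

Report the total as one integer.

#0=c has no predecessor
#1=d depends on [0:c]
#2=a has no predecessor
#3=e has no predecessor
#4=b depends on [2:a]
#5=e depends on [3:e]
sources: [0:c, 2:a, 3:e]
N(rest) = Σ N(rest − s) over sources s of rest; N(one piece) = 1:
  size 1 → [1]=1  [4]=1  [5]=1
  size 2 → [0,1]=1  [1,4]=2  [1,5]=2  [2,4]=1  [3,5]=1  [4,5]=2
  size 3 → [0,1,4]=3  [0,1,5]=3  [1,2,4]=3  [1,3,5]=3  [1,4,5]=6  [2,4,5]=3  [3,4,5]=3
  size 4 → [0,1,2,4]=6  [0,1,3,5]=6  [0,1,4,5]=12  [1,2,4,5]=12  [1,3,4,5]=12  [2,3,4,5]=6
  first=0(c) contributes 30
  first=2(a) contributes 30
  first=3(e) contributes 30
|[w]| = 90

90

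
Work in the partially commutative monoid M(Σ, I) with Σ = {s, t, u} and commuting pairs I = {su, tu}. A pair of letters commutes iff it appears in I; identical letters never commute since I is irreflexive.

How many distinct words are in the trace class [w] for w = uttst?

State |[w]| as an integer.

5

0(u) covers ∅
1(t) covers ∅
2(t) covers 1:t
3(s) covers 2:t
4(t) covers 3:s
floor of heap: 0:u, 1:t
completions by unplaced set U, small U first (add the entries for U minus each lowest piece of U):
  |U|=1: {0}:1  {4}:1
  |U|=2: {0,4}:2  {3,4}:1
  |U|=3: {0,3,4}:3  {2,3,4}:1
  start at 0(u): 1
  start at 1(t): 4
sum over floor = 5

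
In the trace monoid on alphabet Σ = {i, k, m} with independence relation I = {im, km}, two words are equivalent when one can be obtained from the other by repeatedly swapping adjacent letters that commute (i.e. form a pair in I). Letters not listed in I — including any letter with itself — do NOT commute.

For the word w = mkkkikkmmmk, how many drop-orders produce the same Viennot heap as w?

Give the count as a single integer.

330

#0=m has no predecessor
#1=k has no predecessor
#2=k depends on [1:k]
#3=k depends on [2:k]
#4=i depends on [3:k]
#5=k depends on [4:i]
#6=k depends on [5:k]
#7=m depends on [0:m]
#8=m depends on [7:m]
#9=m depends on [8:m]
#10=k depends on [6:k]
sources: [0:m, 1:k]
N(rest) = Σ N(rest − s) over sources s of rest; N(one piece) = 1:
  size 1 → [9]=1  [10]=1
  size 2 → [6,10]=1  [8,9]=1  [9,10]=2
  size 3 → [5,6,10]=1  [6,9,10]=3  [7,8,9]=1  [8,9,10]=3
  size 4 → [0,7,8,9]=1  [4,5,6,10]=1  [5,6,9,10]=4  [6,8,9,10]=6  [7,8,9,10]=4
  size 5 → [0,7,8,9,10]=5  [3,4,5,6,10]=1  [4,5,6,9,10]=5  [5,6,8,9,10]=10  [6,7,8,9,10]=10
  size 6 → [0,6,7,8,9,10]=15  [2,3,4,5,6,10]=1  [3,4,5,6,9,10]=6  [4,5,6,8,9,10]=15  [5,6,7,8,9,10]=20
  size 7 → [0,5,6,7,8,9,10]=35  [1,2,3,4,5,6,10]=1  [2,3,4,5,6,9,10]=7  [3,4,5,6,8,9,10]=21  [4,5,6,7,8,9,10]=35
  size 8 → [0,4,5,6,7,8,9,10]=70  [1,2,3,4,5,6,9,10]=8  [2,3,4,5,6,8,9,10]=28  [3,4,5,6,7,8,9,10]=56
  size 9 → [0,3,4,5,6,7,8,9,10]=126  [1,2,3,4,5,6,8,9,10]=36  [2,3,4,5,6,7,8,9,10]=84
  first=0(m) contributes 120
  first=1(k) contributes 210
|[w]| = 330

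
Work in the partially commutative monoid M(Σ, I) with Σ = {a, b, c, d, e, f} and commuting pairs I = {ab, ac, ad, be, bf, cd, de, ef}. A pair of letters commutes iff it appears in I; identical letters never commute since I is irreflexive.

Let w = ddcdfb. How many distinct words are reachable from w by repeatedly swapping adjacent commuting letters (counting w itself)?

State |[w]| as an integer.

8

#0=d has no predecessor
#1=d depends on [0:d]
#2=c has no predecessor
#3=d depends on [1:d]
#4=f depends on [2:c, 3:d]
#5=b depends on [2:c, 3:d]
sources: [0:d, 2:c]
N(rest) = Σ N(rest − s) over sources s of rest; N(one piece) = 1:
  size 1 → [4]=1  [5]=1
  size 2 → [4,5]=2
  size 3 → [2,4,5]=2  [3,4,5]=2
  size 4 → [1,3,4,5]=2  [2,3,4,5]=4
  first=0(d) contributes 6
  first=2(c) contributes 2
|[w]| = 8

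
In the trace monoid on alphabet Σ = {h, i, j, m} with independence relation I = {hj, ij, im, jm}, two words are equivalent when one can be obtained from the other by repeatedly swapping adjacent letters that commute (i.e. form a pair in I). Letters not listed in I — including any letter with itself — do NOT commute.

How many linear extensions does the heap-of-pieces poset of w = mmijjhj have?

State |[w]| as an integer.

105

0(m) covers ∅
1(m) covers 0:m
2(i) covers ∅
3(j) covers ∅
4(j) covers 3:j
5(h) covers 1:m, 2:i
6(j) covers 4:j
floor of heap: 0:m, 2:i, 3:j
completions by unplaced set U, small U first (add the entries for U minus each lowest piece of U):
  |U|=1: {5}:1  {6}:1
  |U|=2: {1,5}:1  {2,5}:1  {4,6}:1  {5,6}:2
  |U|=3: {0,1,5}:1  {1,2,5}:2  {1,5,6}:3  {2,5,6}:3  {3,4,6}:1  {4,5,6}:3
  |U|=4: {0,1,2,5}:3  {0,1,5,6}:4  {1,2,5,6}:8  {1,4,5,6}:6  {2,4,5,6}:6  {3,4,5,6}:4
  |U|=5: {0,1,2,5,6}:15  {0,1,4,5,6}:10  {1,2,4,5,6}:20  {1,3,4,5,6}:10  {2,3,4,5,6}:10
  start at 0(m): 40
  start at 2(i): 20
  start at 3(j): 45
sum over floor = 105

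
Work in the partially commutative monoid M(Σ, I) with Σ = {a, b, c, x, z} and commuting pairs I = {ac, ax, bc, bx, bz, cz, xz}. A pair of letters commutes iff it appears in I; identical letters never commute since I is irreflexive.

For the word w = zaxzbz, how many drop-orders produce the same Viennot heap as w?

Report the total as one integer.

#0=z has no predecessor
#1=a depends on [0:z]
#2=x has no predecessor
#3=z depends on [1:a]
#4=b depends on [1:a]
#5=z depends on [3:z]
sources: [0:z, 2:x]
N(rest) = Σ N(rest − s) over sources s of rest; N(one piece) = 1:
  size 1 → [2]=1  [4]=1  [5]=1
  size 2 → [2,4]=2  [2,5]=2  [3,5]=1  [4,5]=2
  size 3 → [2,3,5]=3  [2,4,5]=6  [3,4,5]=3
  size 4 → [1,3,4,5]=3  [2,3,4,5]=12
  first=0(z) contributes 15
  first=2(x) contributes 3
|[w]| = 18

18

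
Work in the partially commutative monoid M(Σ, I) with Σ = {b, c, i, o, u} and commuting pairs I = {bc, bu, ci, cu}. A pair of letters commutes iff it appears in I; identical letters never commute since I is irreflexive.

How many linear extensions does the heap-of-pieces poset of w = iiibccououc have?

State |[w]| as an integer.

0(i) covers ∅
1(i) covers 0:i
2(i) covers 1:i
3(b) covers 2:i
4(c) covers ∅
5(c) covers 4:c
6(o) covers 3:b, 5:c
7(u) covers 6:o
8(o) covers 7:u
9(u) covers 8:o
10(c) covers 8:o
floor of heap: 0:i, 4:c
completions by unplaced set U, small U first (add the entries for U minus each lowest piece of U):
  |U|=1: {9}:1  {10}:1
  |U|=2: {9,10}:2
  |U|=3: {8,9,10}:2
  |U|=4: {7,8,9,10}:2
  |U|=5: {6,7,8,9,10}:2
  |U|=6: {3,6,7,8,9,10}:2  {5,6,7,8,9,10}:2
  |U|=7: {2,3,6,7,8,9,10}:2  {3,5,6,7,8,9,10}:4  {4,5,6,7,8,9,10}:2
  |U|=8: {1,2,3,6,7,8,9,10}:2  {2,3,5,6,7,8,9,10}:6  {3,4,5,6,7,8,9,10}:6
  |U|=9: {0,1,2,3,6,7,8,9,10}:2  {1,2,3,5,6,7,8,9,10}:8  {2,3,4,5,6,7,8,9,10}:12
  start at 0(i): 20
  start at 4(c): 10
sum over floor = 30

30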